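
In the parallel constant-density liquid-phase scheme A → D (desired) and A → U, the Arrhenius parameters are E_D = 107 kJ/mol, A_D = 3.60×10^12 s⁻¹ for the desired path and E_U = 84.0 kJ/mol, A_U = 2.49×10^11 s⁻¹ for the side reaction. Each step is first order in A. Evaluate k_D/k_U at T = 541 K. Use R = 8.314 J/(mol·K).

0.0870

With equal orders, S_{D/U} = k_D/k_U = (A_D/A_U)·exp[(E_U−E_D)/(RT)].
(E_U−E_D)/(RT) = (84.0−107)×10³/(8.314×541) = -23000/4498 = -5.114.
k_D/k_U = (3.60×10^12/2.49×10^11)·exp(-5.114) = 14.46 × 0.006015 = 0.0870.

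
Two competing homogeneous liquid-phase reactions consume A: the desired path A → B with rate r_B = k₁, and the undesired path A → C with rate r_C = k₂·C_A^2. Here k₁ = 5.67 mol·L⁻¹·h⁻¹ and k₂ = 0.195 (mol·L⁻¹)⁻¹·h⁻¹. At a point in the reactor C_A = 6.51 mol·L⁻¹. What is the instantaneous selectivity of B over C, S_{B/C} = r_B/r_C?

0.686

S_{B/C} = r_B/r_C = (k₁)/(k₂·C_A^2) = (k₁/k₂)·C_A^-2.
= (5.67) / (0.195×6.510^2) = 5.670/8.264 = 0.686.
The undesired path is higher order in A, so low C_A (CSTR or dilute feed) favours B.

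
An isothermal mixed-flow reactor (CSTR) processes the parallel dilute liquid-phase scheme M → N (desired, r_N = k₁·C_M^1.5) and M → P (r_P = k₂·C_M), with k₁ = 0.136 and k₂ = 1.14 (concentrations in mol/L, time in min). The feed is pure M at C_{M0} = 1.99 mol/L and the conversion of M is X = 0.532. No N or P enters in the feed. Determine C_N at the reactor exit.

Exit C_M = C_{M0}(1−X) = 1.99×0.468 = 0.9313 mol/L.
Rates in a CSTR are evaluated at the outlet concentration: r_N = 0.136×0.9313^1.5 = 0.1222, r_P = 1.14×0.9313 = 1.062.
Fraction of consumed M going to N: r_N/(r_N+r_P) = 0.1032.
C_N = 0.1032·C_{M0}·X = 0.1032×1.99×0.532 = 0.109 mol/L.

0.109 mol/L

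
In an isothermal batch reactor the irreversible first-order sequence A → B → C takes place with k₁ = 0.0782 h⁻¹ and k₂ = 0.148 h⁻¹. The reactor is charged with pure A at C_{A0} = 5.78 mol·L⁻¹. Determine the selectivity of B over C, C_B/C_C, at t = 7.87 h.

1.26

Solving the coupled first-order balances gives C_B(t) = [k₁/(k₂−k₁)]·C_{A0}·(e^(−k₁t) − e^(−k₂t)).
e^(−k₁t) = e^(−0.0782×7.87) = e^(−0.6154) = 0.5404; e^(−k₂t) = e^(−1.165) = 0.3120.
C_B = 0.0782×5.78/(0.148−0.0782) × (0.5404−0.3120) = 6.476×0.2284 = 1.479 mol·L⁻¹.
C_A = C_{A0}e^(−k₁t) = 3.124 mol·L⁻¹, so C_C = C_{A0}−C_A−C_B = 1.177 mol·L⁻¹; C_B/C_C = 1.26.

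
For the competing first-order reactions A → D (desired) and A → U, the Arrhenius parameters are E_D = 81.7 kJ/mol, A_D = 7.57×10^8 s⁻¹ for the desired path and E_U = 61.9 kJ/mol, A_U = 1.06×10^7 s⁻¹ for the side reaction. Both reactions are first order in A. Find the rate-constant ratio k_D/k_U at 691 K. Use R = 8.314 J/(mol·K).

k_D/k_U = (A_D/A_U)·exp[−(E_D−E_U)/(RT)] = (A_D/A_U)·exp[(E_U−E_D)/(RT)].
(E_U−E_D)/(RT) = (61.9−81.7)×10³/(8.314×691) = -19800/5745 = -3.446.
k_D/k_U = (7.57×10^8/1.06×10^7)·exp(-3.446) = 71.42 × 0.03186 = 2.28.

2.28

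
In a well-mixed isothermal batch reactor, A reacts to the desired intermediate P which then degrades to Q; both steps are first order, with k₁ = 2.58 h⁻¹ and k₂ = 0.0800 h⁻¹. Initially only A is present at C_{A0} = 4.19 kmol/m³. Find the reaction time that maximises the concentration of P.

1.39 h

The intermediate peaks when r₁ = r₂, i.e. k₁e^(−k₁t) = k₂e^(−k₂t), giving t_opt = ln(k₂/k₁)/(k₂−k₁).
= ln(0.0800/2.58)/(0.0800−2.58) = ln(0.03101)/-2.500 = -3.474/-2.500 = 1.39 h.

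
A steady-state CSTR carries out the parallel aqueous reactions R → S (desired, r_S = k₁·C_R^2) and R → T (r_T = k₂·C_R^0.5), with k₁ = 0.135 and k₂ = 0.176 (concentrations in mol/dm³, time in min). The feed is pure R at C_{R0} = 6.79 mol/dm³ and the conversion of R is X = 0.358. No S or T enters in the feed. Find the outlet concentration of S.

Exit C_R = C_{R0}(1−X) = 6.79×0.642 = 4.359 mol/dm³.
A CSTR operates uniformly at the exit composition, giving r_S = 2.565 and r_T = 0.3675 (each k·C_R^n at C_R = 4.359).
Fraction of consumed R going to S: r_S/(r_S+r_T) = 0.8747.
C_S = 0.8747·C_{R0}·X = 0.8747×6.79×0.358 = 2.13 mol/dm³.

2.13 mol/dm³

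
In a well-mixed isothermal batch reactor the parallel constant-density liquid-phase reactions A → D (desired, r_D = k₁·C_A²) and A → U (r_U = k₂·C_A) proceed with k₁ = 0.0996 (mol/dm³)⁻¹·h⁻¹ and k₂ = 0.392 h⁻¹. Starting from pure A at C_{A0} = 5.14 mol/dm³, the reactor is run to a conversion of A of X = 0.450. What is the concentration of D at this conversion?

1.16 mol/dm³

C_A = C_{A0}(1−X) = 2.827 mol/dm³.
Along a PFR/batch, dC_U/dC_A = −r_U/(r_D+r_U) = −k₂/(k₂+k₁·C_A).
Integrating from C_{A0} to C_A: C_U = (0.392/0.0996)·ln[(0.392+0.0996·5.14)/(0.392+0.0996·2.83)] = 3.936·ln(0.9039/0.6736) = 1.158 mol/dm³.
Then C_D = (C_{A0}−C_A) − C_U = 2.313 − 1.158 = 1.155 mol/dm³.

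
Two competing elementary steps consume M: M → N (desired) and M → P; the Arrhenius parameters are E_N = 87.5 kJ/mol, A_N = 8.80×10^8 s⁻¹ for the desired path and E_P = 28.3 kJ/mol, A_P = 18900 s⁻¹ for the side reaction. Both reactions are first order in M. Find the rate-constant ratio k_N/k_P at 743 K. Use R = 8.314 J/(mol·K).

k_N/k_P = (A_N/A_P)·exp[−(E_N−E_P)/(RT)] = (A_N/A_P)·exp[(E_P−E_N)/(RT)].
(E_P−E_N)/(RT) = (28.3−87.5)×10³/(8.314×743) = -59200/6177 = -9.583.
k_N/k_P = (8.80×10^8/18900)·exp(-9.583) = 46561 × 6.886×10^-5 = 3.21.
Since E_N > E_P, raising the temperature improves selectivity toward N.

3.21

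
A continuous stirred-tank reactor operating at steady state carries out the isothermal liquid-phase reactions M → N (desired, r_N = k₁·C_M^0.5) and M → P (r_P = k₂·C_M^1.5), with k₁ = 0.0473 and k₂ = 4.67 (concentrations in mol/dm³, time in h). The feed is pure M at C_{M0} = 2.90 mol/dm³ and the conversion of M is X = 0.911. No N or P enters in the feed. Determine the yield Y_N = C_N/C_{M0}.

Exit C_M = C_{M0}(1−X) = 2.90×0.0890 = 0.2581 mol/dm³.
A CSTR operates uniformly at the exit composition, giving r_N = 0.02403 and r_P = 0.6123 (each k·C_M^n at C_M = 0.2581).
Fraction of consumed M going to N: r_N/(r_N+r_P) = 0.03776.
C_N = 0.03776·C_{M0}·X = 0.03776×2.90×0.911 = 0.0998 mol/dm³; Y_N = C_N/C_{M0} = 0.0344.

0.0344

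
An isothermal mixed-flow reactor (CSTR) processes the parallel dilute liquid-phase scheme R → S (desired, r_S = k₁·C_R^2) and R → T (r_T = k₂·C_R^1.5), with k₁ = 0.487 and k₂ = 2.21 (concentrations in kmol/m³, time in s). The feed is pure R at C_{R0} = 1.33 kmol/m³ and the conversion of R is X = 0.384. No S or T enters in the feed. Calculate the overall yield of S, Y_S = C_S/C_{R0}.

0.0639

Exit C_R = C_{R0}(1−X) = 1.33×0.616 = 0.8193 kmol/m³.
Rates in a CSTR are evaluated at the outlet concentration: r_S = 0.487×0.8193^2 = 0.3269, r_T = 2.21×0.8193^1.5 = 1.639.
Fraction of consumed R going to S: r_S/(r_S+r_T) = 0.1663.
C_S = 0.1663·C_{R0}·X = 0.1663×1.33×0.384 = 0.0849 kmol/m³; Y_S = C_S/C_{R0} = 0.0639.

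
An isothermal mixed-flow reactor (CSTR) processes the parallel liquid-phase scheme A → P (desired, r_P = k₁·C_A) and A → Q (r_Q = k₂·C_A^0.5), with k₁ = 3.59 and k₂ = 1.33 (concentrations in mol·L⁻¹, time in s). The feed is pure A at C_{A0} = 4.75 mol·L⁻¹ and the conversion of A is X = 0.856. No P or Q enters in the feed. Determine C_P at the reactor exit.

2.81 mol·L⁻¹

Exit C_A = C_{A0}(1−X) = 4.75×0.144 = 0.6840 mol·L⁻¹.
A CSTR operates uniformly at the exit composition, giving r_P = 2.456 and r_Q = 1.100 (each k·C_A^n at C_A = 0.6840).
Fraction of consumed A going to P: r_P/(r_P+r_Q) = 0.6906.
C_P = 0.6906·C_{A0}·X = 0.6906×4.75×0.856 = 2.81 mol·L⁻¹.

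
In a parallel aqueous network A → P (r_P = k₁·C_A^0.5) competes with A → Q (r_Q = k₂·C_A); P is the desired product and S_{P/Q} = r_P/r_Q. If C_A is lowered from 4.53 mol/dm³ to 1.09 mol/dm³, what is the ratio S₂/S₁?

2.04

S_{P/Q} = (k₁/k₂)·C_A^-0.5, so S₂/S₁ = (C_{A,2}/C_{A,1})^-0.5.
= (1.09/4.53)^(-0.5) = (0.2406)^(-0.5) = 2.04.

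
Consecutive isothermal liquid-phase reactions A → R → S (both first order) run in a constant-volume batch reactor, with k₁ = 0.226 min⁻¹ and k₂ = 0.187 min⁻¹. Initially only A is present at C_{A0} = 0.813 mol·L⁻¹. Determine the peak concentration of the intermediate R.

Evaluating C_R at t_opt = ln(k₂/k₁)/(k₂−k₁) gives C_{R,max}/C_{A0} = (k₁/k₂)^[k₂/(k₂−k₁)].
= (0.226/0.187)^(0.187/(0.187−0.226)) = (1.209)^(-4.795) = 0.4032.
C_{R,max} = 0.4032×0.813 = 0.328 mol·L⁻¹.

0.328 mol·L⁻¹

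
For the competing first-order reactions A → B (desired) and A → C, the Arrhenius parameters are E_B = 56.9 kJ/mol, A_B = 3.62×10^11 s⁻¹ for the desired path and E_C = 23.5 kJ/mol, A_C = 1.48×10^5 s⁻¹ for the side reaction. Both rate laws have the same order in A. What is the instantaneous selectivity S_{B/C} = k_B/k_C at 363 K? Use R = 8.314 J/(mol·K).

k_B/k_C = (A_B/A_C)·exp[−(E_B−E_C)/(RT)] = (A_B/A_C)·exp[(E_C−E_B)/(RT)].
(E_C−E_B)/(RT) = (23.5−56.9)×10³/(8.314×363) = -33400/3018 = -11.07.
k_B/k_C = (3.62×10^11/1.48×10^5)·exp(-11.07) = 2.446×10^6 × 1.562×10^-5 = 38.2.
Since E_B > E_C, raising the temperature improves selectivity toward B.

38.2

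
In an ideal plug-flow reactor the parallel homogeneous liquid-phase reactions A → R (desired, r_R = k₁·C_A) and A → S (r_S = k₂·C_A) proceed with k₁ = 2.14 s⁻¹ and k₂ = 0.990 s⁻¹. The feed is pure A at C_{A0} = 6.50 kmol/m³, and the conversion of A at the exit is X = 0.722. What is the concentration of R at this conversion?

3.21 kmol/m³

C_A = C_{A0}(1−X) = 1.807 kmol/m³.
Both paths are first order in A, so the instantaneous fraction to R is constant: dC_R/d(−C_A) = k₁/(k₁+k₂) = 0.6837.
C_R = 0.6837·(C_{A0}−C_A) = 0.6837×4.693 = 3.21 kmol/m³.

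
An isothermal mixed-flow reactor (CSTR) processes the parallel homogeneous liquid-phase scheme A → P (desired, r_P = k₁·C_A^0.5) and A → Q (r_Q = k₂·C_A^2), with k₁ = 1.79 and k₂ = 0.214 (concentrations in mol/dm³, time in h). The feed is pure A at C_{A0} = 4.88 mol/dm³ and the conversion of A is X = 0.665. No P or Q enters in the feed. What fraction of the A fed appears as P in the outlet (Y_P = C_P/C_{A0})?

0.532

Exit C_A = C_{A0}(1−X) = 4.88×0.335 = 1.635 mol/dm³.
Rates in a CSTR are evaluated at the outlet concentration: r_P = 1.79×1.635^0.5 = 2.289, r_Q = 0.214×1.635^2 = 0.5719.
Fraction of consumed A going to P: r_P/(r_P+r_Q) = 0.8001.
C_P = 0.8001·C_{A0}·X = 0.8001×4.88×0.665 = 2.60 mol/dm³; Y_P = C_P/C_{A0} = 0.532.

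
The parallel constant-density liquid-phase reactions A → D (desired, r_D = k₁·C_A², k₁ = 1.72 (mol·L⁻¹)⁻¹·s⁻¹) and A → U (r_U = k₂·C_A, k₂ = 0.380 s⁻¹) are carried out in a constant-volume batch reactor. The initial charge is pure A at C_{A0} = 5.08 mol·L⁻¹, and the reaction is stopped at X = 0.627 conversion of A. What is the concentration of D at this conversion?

2.98 mol·L⁻¹

C_A = C_{A0}(1−X) = 1.895 mol·L⁻¹.
Along a PFR/batch, dC_U/dC_A = −r_U/(r_D+r_U) = −k₂/(k₂+k₁·C_A).
Integrating from C_{A0} to C_A: C_U = (0.380/1.72)·ln[(0.380+1.72·5.08)/(0.380+1.72·1.89)] = 0.2209·ln(9.118/3.639) = 0.2029 mol·L⁻¹.
Then C_D = (C_{A0}−C_A) − C_U = 3.185 − 0.2029 = 2.982 mol·L⁻¹.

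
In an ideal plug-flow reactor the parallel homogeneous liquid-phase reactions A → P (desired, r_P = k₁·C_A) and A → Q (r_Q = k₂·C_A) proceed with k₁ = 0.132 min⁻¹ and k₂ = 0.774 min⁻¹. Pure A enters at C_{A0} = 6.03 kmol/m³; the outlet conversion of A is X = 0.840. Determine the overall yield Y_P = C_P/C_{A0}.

C_A = C_{A0}(1−X) = 0.9648 kmol/m³.
Both paths are first order in A, so the instantaneous fraction to P is constant: dC_P/d(−C_A) = k₁/(k₁+k₂) = 0.1457.
C_P = 0.1457·(C_{A0}−C_A) = 0.1457×5.065 = 0.738 kmol/m³.
Y_P = C_P/C_{A0} = 0.7380/6.03 = 0.122.

0.122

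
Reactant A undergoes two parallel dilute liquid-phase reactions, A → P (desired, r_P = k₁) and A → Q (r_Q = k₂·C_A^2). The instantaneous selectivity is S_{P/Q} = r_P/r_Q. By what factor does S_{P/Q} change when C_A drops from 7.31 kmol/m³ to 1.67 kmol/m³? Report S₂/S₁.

S_{P/Q} = (k₁/k₂)·C_A^-2, so S₂/S₁ = (C_{A,2}/C_{A,1})^-2.
= (1.67/7.31)^(-2) = (0.2285)^(-2) = 19.2.

19.2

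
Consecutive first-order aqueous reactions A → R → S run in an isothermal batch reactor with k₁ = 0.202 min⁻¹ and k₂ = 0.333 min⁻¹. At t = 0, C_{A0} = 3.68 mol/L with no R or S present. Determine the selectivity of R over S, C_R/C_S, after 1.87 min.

2.70

Solving the coupled first-order balances gives C_R(t) = [k₁/(k₂−k₁)]·C_{A0}·(e^(−k₁t) − e^(−k₂t)).
e^(−k₁t) = e^(−0.202×1.87) = e^(−0.3777) = 0.6854; e^(−k₂t) = e^(−0.6227) = 0.5365.
C_R = 0.202×3.68/(0.333−0.202) × (0.6854−0.5365) = 5.675×0.1489 = 0.8450 mol/L.
C_A = C_{A0}e^(−k₁t) = 2.522 mol/L, so C_S = C_{A0}−C_A−C_R = 0.3126 mol/L; C_R/C_S = 2.70.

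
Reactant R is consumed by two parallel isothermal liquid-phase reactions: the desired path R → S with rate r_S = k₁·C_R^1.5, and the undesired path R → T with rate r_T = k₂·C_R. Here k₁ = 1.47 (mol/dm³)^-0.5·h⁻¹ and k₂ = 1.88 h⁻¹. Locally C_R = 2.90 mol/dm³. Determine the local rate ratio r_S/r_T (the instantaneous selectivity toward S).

1.33

S_{S/T} = r_S/r_T = (k₁·C_R^1.5)/(k₂·C_R) = (k₁/k₂)·C_R^0.5.
= (1.47×2.900^1.5) / (1.88×2.900) = 7.260/5.452 = 1.33.
Since the desired path is higher order in R, keeping C_R high (PFR or concentrated feed) favours S.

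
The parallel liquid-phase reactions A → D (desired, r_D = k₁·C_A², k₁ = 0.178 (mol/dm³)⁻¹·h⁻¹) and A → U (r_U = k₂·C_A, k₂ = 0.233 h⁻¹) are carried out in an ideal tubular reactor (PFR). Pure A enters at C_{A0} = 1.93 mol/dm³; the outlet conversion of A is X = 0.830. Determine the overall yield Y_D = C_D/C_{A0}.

C_A = C_{A0}(1−X) = 0.3281 mol/dm³.
Along a PFR/batch, dC_U/dC_A = −r_U/(r_D+r_U) = −k₂/(k₂+k₁·C_A).
Integrating from C_{A0} to C_A: C_U = (0.233/0.178)·ln[(0.233+0.178·1.93)/(0.233+0.178·0.328)] = 1.309·ln(0.5765/0.2914) = 0.8932 mol/dm³.
Then C_D = (C_{A0}−C_A) − C_U = 1.602 − 0.8932 = 0.7087 mol/dm³.
Y_D = C_D/C_{A0} = 0.7087/1.93 = 0.367.

0.367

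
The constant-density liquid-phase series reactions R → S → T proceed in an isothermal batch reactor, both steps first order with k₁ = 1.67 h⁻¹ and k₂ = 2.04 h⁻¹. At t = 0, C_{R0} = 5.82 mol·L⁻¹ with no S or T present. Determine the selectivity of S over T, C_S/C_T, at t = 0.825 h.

0.668

The intermediate concentration in a first-order A→B→C sequence is C_S = k₁C_{R0}(e^(−k₁t) − e^(−k₂t))/(k₂−k₁).
e^(−k₁t) = e^(−1.67×0.825) = e^(−1.378) = 0.2521; e^(−k₂t) = e^(−1.683) = 0.1858.
C_S = 1.67×5.82/(2.04−1.67) × (0.2521−0.1858) = 26.27×0.06633 = 1.742 mol·L⁻¹.
C_R = C_{R0}e^(−k₁t) = 1.467 mol·L⁻¹, so C_T = C_{R0}−C_R−C_S = 2.610 mol·L⁻¹; C_S/C_T = 0.668.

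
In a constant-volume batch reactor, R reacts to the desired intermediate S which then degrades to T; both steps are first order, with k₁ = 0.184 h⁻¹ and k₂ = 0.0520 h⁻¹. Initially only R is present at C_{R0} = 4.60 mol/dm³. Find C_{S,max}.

At the optimum, C_{S,max}/C_{R0} = (k₁/k₂)^[k₂/(k₂−k₁)].
= (0.184/0.0520)^(0.0520/(0.0520−0.184)) = (3.538)^(-0.3939) = 0.6079.
C_{S,max} = 0.6079×4.60 = 2.80 mol/dm³.

2.80 mol/dm³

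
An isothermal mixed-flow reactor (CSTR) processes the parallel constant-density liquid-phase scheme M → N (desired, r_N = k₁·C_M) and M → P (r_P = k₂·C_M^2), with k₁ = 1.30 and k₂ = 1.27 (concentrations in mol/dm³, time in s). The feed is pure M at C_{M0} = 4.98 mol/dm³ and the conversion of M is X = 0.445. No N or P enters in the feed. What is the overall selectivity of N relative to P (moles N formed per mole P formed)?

0.370

Exit C_M = C_{M0}(1−X) = 4.98×0.555 = 2.764 mol/dm³.
Rates in a CSTR are evaluated at the outlet concentration: r_N = 1.30×2.764 = 3.593, r_P = 1.27×2.764^2 = 9.702.
Overall selectivity = C_N/C_P = r_Nτ/(r_Pτ) = r_N/r_P = 0.370.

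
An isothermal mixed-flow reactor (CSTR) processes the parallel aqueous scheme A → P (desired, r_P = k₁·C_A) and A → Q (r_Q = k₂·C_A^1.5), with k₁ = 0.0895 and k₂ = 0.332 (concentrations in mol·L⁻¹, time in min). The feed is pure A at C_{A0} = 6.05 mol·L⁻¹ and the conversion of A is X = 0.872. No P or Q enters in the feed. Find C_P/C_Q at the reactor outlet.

0.306

Exit C_A = C_{A0}(1−X) = 6.05×0.128 = 0.7744 mol·L⁻¹.
In a CSTR the entire volume is at exit conditions, so r_P = 0.0895×0.7744 = 0.06931 and r_Q = 0.332×0.7744^1.5 = 0.2262.
Overall selectivity = C_P/C_Q = r_Pτ/(r_Qτ) = r_P/r_Q = 0.306.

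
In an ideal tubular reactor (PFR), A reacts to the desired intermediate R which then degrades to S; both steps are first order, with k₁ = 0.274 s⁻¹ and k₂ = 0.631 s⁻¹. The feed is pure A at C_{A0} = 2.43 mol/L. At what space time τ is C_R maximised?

The intermediate peaks when r₁ = r₂, i.e. k₁e^(−k₁τ) = k₂e^(−k₂τ), giving τ_opt = ln(k₂/k₁)/(k₂−k₁).
= ln(0.631/0.274)/(0.631−0.274) = ln(2.303)/0.3570 = 0.8342/0.3570 = 2.34 s.

2.34 s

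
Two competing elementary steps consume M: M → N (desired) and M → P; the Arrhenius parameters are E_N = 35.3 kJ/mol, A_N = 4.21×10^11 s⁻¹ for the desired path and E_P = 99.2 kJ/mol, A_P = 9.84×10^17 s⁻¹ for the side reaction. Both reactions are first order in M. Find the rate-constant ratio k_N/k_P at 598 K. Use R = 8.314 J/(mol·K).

With equal orders, S_{N/P} = k_N/k_P = (A_N/A_P)·exp[(E_P−E_N)/(RT)].
(E_P−E_N)/(RT) = (99.2−35.3)×10³/(8.314×598) = 63900/4972 = 12.85.
k_N/k_P = (4.21×10^11/9.84×10^17)·exp(12.85) = 4.278×10^-7 × 3.818×10^5 = 0.163.
Since E_N < E_P, lowering the temperature improves selectivity toward N.

0.163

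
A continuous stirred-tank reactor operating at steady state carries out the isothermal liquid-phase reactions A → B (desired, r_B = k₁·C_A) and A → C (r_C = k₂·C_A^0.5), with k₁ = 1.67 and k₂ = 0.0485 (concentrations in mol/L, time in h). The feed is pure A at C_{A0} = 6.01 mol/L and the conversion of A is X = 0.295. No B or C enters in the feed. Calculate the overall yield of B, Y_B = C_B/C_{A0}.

Exit C_A = C_{A0}(1−X) = 6.01×0.705 = 4.237 mol/L.
A CSTR operates uniformly at the exit composition, giving r_B = 7.076 and r_C = 0.09983 (each k·C_A^n at C_A = 4.237).
Fraction of consumed A going to B: r_B/(r_B+r_C) = 0.9861.
C_B = 0.9861·C_{A0}·X = 0.9861×6.01×0.295 = 1.75 mol/L; Y_B = C_B/C_{A0} = 0.291.

0.291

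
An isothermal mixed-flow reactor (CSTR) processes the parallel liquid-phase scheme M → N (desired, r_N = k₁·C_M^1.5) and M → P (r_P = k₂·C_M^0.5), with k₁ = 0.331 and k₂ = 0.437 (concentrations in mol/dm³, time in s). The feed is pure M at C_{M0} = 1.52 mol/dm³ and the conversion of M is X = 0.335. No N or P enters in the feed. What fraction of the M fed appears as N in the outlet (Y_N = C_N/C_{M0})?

Exit C_M = C_{M0}(1−X) = 1.52×0.665 = 1.011 mol/dm³.
Rates in a CSTR are evaluated at the outlet concentration: r_N = 0.331×1.011^1.5 = 0.3364, r_P = 0.437×1.011^0.5 = 0.4394.
Fraction of consumed M going to N: r_N/(r_N+r_P) = 0.4336.
C_N = 0.4336·C_{M0}·X = 0.4336×1.52×0.335 = 0.221 mol/dm³; Y_N = C_N/C_{M0} = 0.145.

0.145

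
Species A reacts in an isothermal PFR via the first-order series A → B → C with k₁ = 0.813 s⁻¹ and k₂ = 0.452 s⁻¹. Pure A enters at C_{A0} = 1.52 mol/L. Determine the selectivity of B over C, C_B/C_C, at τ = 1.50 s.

2.11

Solving the coupled first-order balances gives C_B(τ) = [k₁/(k₂−k₁)]·C_{A0}·(e^(−k₁τ) − e^(−k₂τ)).
e^(−k₁τ) = e^(−0.813×1.50) = e^(−1.220) = 0.2954; e^(−k₂τ) = e^(−0.6780) = 0.5076.
C_B = 0.813×1.52/(0.452−0.813) × (0.2954−0.5076) = (-3.423)×(-0.2123) = 0.7266 mol/L.
C_A = C_{A0}e^(−k₁τ) = 0.4490 mol/L, so C_C = C_{A0}−C_A−C_B = 0.3444 mol/L; C_B/C_C = 2.11.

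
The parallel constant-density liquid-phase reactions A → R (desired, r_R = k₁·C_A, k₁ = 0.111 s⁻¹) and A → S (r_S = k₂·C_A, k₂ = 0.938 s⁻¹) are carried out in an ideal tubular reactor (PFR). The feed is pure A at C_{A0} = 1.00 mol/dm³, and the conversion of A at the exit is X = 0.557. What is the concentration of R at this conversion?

0.0589 mol/dm³

C_A = C_{A0}(1−X) = 0.4430 mol/dm³.
Both paths are first order in A, so the instantaneous fraction to R is constant: dC_R/d(−C_A) = k₁/(k₁+k₂) = 0.1058.
C_R = 0.1058·(C_{A0}−C_A) = 0.1058×0.5570 = 0.0589 mol/dm³.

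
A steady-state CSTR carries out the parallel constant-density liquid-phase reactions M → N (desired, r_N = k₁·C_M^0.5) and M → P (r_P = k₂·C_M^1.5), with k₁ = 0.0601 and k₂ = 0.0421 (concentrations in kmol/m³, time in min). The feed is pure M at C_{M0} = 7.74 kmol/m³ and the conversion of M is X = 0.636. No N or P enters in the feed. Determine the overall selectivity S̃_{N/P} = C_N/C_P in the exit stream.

0.507

Exit C_M = C_{M0}(1−X) = 7.74×0.364 = 2.817 kmol/m³.
Rates in a CSTR are evaluated at the outlet concentration: r_N = 0.0601×2.817^0.5 = 0.1009, r_P = 0.0421×2.817^1.5 = 0.1991.
Overall selectivity = C_N/C_P = r_Nτ/(r_Pτ) = r_N/r_P = 0.507.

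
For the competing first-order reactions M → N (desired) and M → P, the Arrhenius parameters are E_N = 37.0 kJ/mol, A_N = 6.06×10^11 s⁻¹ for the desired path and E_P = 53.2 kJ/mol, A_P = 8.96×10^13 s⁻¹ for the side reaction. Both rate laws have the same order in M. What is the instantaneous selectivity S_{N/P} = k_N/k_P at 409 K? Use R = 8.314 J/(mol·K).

0.793

With equal orders, S_{N/P} = k_N/k_P = (A_N/A_P)·exp[(E_P−E_N)/(RT)].
(E_P−E_N)/(RT) = (53.2−37.0)×10³/(8.314×409) = 16200/3400 = 4.764.
k_N/k_P = (6.06×10^11/8.96×10^13)·exp(4.764) = 0.006763 × 117.2 = 0.793.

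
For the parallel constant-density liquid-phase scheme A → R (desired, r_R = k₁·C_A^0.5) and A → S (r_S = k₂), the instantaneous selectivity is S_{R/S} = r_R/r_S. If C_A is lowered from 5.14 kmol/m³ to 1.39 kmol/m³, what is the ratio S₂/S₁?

S_{R/S} = (k₁/k₂)·C_A^0.5, so S₂/S₁ = (C_{A,2}/C_{A,1})^0.5.
= (1.39/5.14)^0.5 = (0.2704)^0.5 = 0.520.
Selectivity toward R falls as C_A falls — high-concentration operation is favoured.

0.520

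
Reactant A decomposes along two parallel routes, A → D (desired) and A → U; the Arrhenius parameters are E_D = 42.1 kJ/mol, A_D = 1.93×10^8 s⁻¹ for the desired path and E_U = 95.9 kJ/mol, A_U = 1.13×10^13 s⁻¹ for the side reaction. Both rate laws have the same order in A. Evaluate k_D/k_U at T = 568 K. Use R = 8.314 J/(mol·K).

Since both paths have the same order in A, the concentration cancels and S_{D/U} = k_D/k_U = (A_D/A_U)·exp[(E_U−E_D)/(RT)].
(E_U−E_D)/(RT) = (95.9−42.1)×10³/(8.314×568) = 53800/4722 = 11.39.
k_D/k_U = (1.93×10^8/1.13×10^13)·exp(11.39) = 1.708×10^-5 × 88666 = 1.51.

1.51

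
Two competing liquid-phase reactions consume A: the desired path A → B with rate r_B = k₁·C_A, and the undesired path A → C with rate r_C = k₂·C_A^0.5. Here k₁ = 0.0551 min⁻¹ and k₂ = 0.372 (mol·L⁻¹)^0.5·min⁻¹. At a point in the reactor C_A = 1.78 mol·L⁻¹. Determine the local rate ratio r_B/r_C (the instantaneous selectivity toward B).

0.198

S_{B/C} = r_B/r_C = (k₁·C_A)/(k₂·C_A^0.5) = (k₁/k₂)·C_A^0.5.
= (0.0551×1.780) / (0.372×1.780^0.5) = 0.09808/0.4963 = 0.198.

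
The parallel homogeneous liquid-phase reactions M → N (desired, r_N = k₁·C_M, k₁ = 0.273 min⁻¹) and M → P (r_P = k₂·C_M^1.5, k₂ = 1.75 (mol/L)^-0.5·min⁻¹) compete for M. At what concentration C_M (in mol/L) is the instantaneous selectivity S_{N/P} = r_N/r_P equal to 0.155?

S_{N/P} = (k₁/k₂)·C_M^-0.5 ⇒ C_M = (S·k₂/k₁)^(-2).
= (0.155×1.75/0.273)^(-2) = (0.9936)^(-2) = 1.01 mol/L.

1.01 mol/L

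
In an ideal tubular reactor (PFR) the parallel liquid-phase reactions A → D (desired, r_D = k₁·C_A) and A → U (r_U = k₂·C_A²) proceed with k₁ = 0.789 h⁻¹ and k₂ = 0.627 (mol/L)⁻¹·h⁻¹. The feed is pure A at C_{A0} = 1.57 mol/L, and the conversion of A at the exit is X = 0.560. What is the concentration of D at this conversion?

C_A = C_{A0}(1−X) = 0.6908 mol/L.
Along a PFR/batch, dC_D/dC_A = −r_D/(r_D+r_U) = −k₁/(k₁+k₂·C_A).
Integrating from C_{A0} to C_A: C_D = (0.789/0.627)·ln[(0.789+0.627·1.57)/(0.789+0.627·0.691)] = 1.258·ln(1.773/1.222) = 0.4685 mol/L.

0.468 mol/L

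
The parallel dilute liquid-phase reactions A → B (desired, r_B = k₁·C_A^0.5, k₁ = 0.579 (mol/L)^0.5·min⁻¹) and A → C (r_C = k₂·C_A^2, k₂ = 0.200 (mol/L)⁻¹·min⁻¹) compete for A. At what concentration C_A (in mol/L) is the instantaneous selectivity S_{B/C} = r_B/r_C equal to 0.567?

2.97 mol/L

S_{B/C} = (k₁/k₂)·C_A^-1.5 ⇒ C_A = (S·k₂/k₁)^(1/(-1.5)).
= (0.567×0.200/0.579)^(-0.6667) = (0.1959)^(-0.6667) = 2.97 mol/L.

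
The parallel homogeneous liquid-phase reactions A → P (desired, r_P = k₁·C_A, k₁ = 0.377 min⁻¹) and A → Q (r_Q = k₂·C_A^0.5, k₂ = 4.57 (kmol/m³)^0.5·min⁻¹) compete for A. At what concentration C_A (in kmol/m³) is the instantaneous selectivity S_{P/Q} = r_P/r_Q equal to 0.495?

36.0 kmol/m³

S_{P/Q} = (k₁/k₂)·C_A^0.5 ⇒ C_A = (S·k₂/k₁)^(2).
= (0.495×4.57/0.377)^(2) = (6.000)^(2) = 36.0 kmol/m³.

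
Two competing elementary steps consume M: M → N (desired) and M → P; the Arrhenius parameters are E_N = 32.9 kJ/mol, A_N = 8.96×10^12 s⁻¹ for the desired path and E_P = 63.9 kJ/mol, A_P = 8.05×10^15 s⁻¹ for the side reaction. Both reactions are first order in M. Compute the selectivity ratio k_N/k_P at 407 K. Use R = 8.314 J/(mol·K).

k_N/k_P = (A_N/A_P)·exp[−(E_N−E_P)/(RT)] = (A_N/A_P)·exp[(E_P−E_N)/(RT)].
(E_P−E_N)/(RT) = (63.9−32.9)×10³/(8.314×407) = 31000/3384 = 9.161.
k_N/k_P = (8.96×10^12/8.05×10^15)·exp(9.161) = 0.001113 × 9521 = 10.6.
Since E_N < E_P, lowering the temperature improves selectivity toward N.

10.6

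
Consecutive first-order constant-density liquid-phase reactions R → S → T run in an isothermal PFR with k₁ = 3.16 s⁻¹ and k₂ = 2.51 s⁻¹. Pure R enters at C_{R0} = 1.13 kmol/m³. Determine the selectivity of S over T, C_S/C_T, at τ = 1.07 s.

Solving the coupled first-order balances gives C_S(τ) = [k₁/(k₂−k₁)]·C_{R0}·(e^(−k₁τ) − e^(−k₂τ)).
e^(−k₁τ) = e^(−3.16×1.07) = e^(−3.381) = 0.03401; e^(−k₂τ) = e^(−2.686) = 0.06817.
C_S = 3.16×1.13/(2.51−3.16) × (0.03401−0.06817) = (-5.494)×(-0.03417) = 0.1877 kmol/m³.
C_R = C_{R0}e^(−k₁τ) = 0.03843 kmol/m³, so C_T = C_{R0}−C_R−C_S = 0.9039 kmol/m³; C_S/C_T = 0.208.

0.208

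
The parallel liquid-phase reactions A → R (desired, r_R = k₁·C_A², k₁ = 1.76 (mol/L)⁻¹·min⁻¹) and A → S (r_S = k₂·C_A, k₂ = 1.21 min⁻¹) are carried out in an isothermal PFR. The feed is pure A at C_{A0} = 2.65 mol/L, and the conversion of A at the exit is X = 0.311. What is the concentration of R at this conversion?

C_A = C_{A0}(1−X) = 1.826 mol/L.
Along a PFR/batch, dC_S/dC_A = −r_S/(r_R+r_S) = −k₂/(k₂+k₁·C_A).
Integrating from C_{A0} to C_A: C_S = (1.21/1.76)·ln[(1.21+1.76·2.65)/(1.21+1.76·1.83)] = 0.6875·ln(5.874/4.423) = 0.1950 mol/L.
Then C_R = (C_{A0}−C_A) − C_S = 0.8241 − 0.1950 = 0.6292 mol/L.

0.629 mol/L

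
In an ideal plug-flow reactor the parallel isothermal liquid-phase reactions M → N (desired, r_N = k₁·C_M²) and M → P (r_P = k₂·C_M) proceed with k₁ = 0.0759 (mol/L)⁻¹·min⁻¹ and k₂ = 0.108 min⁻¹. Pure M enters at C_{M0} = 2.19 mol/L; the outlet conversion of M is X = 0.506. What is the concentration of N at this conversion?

C_M = C_{M0}(1−X) = 1.082 mol/L.
Along a PFR/batch, dC_P/dC_M = −r_P/(r_N+r_P) = −k₂/(k₂+k₁·C_M).
Integrating from C_{M0} to C_M: C_P = (0.108/0.0759)·ln[(0.108+0.0759·2.19)/(0.108+0.0759·1.08)] = 1.423·ln(0.2742/0.1901) = 0.5212 mol/L.
Then C_N = (C_{M0}−C_M) − C_P = 1.108 − 0.5212 = 0.5869 mol/L.

0.587 mol/L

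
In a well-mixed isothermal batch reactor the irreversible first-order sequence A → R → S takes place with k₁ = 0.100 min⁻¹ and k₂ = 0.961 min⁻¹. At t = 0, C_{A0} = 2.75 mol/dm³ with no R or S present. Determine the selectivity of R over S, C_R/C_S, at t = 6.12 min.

0.159

Solving the coupled first-order balances gives C_R(t) = [k₁/(k₂−k₁)]·C_{A0}·(e^(−k₁t) − e^(−k₂t)).
e^(−k₁t) = e^(−0.100×6.12) = e^(−0.6120) = 0.5423; e^(−k₂t) = e^(−5.881) = 0.002791.
C_R = 0.100×2.75/(0.961−0.100) × (0.5423−0.002791) = 0.3194×0.5395 = 0.1723 mol/dm³.
C_A = C_{A0}e^(−k₁t) = 1.491 mol/dm³, so C_S = C_{A0}−C_A−C_R = 1.086 mol/dm³; C_R/C_S = 0.159.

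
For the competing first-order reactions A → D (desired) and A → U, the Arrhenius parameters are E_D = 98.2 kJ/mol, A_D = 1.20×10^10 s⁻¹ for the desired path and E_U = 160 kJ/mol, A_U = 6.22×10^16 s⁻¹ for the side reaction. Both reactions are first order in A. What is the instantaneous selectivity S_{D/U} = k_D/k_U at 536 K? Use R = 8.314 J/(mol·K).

0.203

k_D/k_U = (A_D/A_U)·exp[−(E_D−E_U)/(RT)] = (A_D/A_U)·exp[(E_U−E_D)/(RT)].
(E_U−E_D)/(RT) = (160−98.2)×10³/(8.314×536) = 61800/4456 = 13.87.
k_D/k_U = (1.20×10^10/6.22×10^16)·exp(13.87) = 1.929×10^-7 × 1.054×10^6 = 0.203.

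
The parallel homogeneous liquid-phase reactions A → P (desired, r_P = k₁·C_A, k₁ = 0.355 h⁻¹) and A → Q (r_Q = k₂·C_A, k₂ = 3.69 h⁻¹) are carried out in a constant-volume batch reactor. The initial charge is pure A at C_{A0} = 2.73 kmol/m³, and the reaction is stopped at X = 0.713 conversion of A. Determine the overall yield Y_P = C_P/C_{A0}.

C_A = C_{A0}(1−X) = 0.7835 kmol/m³.
Both paths are first order in A, so the instantaneous fraction to P is constant: dC_P/d(−C_A) = k₁/(k₁+k₂) = 0.08776.
C_P = 0.08776·(C_{A0}−C_A) = 0.08776×1.946 = 0.171 kmol/m³.
Y_P = C_P/C_{A0} = 0.1708/2.73 = 0.0626.

0.0626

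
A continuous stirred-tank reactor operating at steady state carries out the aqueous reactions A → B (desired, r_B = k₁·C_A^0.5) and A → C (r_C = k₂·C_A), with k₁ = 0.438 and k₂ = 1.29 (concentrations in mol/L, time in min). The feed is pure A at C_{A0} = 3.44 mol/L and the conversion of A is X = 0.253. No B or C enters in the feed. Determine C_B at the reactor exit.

Exit C_A = C_{A0}(1−X) = 3.44×0.747 = 2.570 mol/L.
In a CSTR the entire volume is at exit conditions, so r_B = 0.438×2.570^0.5 = 0.7021 and r_C = 1.29×2.570 = 3.315.
Fraction of consumed A going to B: r_B/(r_B+r_C) = 0.1748.
C_B = 0.1748·C_{A0}·X = 0.1748×3.44×0.253 = 0.152 mol/L.

0.152 mol/L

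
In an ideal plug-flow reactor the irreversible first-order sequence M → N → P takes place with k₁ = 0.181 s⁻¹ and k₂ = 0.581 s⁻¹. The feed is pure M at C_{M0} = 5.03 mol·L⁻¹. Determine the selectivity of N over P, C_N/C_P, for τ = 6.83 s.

0.209

The intermediate concentration in a first-order A→B→C sequence is C_N = k₁C_{M0}(e^(−k₁τ) − e^(−k₂τ))/(k₂−k₁).
e^(−k₁τ) = e^(−0.181×6.83) = e^(−1.236) = 0.2905; e^(−k₂τ) = e^(−3.968) = 0.01891.
C_N = 0.181×5.03/(0.581−0.181) × (0.2905−0.01891) = 2.276×0.2716 = 0.6181 mol·L⁻¹.
C_M = C_{M0}e^(−k₁τ) = 1.461 mol·L⁻¹, so C_P = C_{M0}−C_M−C_N = 2.951 mol·L⁻¹; C_N/C_P = 0.209.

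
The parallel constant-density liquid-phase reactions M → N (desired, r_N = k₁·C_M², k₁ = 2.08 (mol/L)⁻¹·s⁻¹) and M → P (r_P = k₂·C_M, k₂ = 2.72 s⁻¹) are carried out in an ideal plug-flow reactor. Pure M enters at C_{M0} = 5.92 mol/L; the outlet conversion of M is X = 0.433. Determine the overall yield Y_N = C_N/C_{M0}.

C_M = C_{M0}(1−X) = 3.357 mol/L.
Along a PFR/batch, dC_P/dC_M = −r_P/(r_N+r_P) = −k₂/(k₂+k₁·C_M).
Integrating from C_{M0} to C_M: C_P = (2.72/2.08)·ln[(2.72+2.08·5.92)/(2.72+2.08·3.36)] = 1.308·ln(15.03/9.702) = 0.5727 mol/L.
Then C_N = (C_{M0}−C_M) − C_P = 2.563 − 0.5727 = 1.991 mol/L.
Y_N = C_N/C_{M0} = 1.991/5.92 = 0.336.

0.336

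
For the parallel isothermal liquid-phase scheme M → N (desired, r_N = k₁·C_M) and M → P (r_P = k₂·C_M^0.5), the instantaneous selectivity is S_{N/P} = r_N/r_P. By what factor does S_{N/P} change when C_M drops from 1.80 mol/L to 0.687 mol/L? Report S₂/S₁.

S_{N/P} = (k₁/k₂)·C_M^0.5, so S₂/S₁ = (C_{M,2}/C_{M,1})^0.5.
= (0.687/1.80)^0.5 = (0.3817)^0.5 = 0.618.
Selectivity toward N falls as C_M falls — high-concentration operation is favoured.

0.618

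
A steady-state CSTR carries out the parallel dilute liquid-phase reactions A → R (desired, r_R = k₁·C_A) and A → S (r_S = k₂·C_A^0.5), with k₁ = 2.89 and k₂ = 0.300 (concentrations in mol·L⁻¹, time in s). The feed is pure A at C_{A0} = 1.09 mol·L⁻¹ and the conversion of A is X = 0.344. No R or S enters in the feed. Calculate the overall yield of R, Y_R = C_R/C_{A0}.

Exit C_A = C_{A0}(1−X) = 1.09×0.656 = 0.7150 mol·L⁻¹.
In a CSTR the entire volume is at exit conditions, so r_R = 2.89×0.7150 = 2.066 and r_S = 0.300×0.7150^0.5 = 0.2537.
Fraction of consumed A going to R: r_R/(r_R+r_S) = 0.8907.
C_R = 0.8907·C_{A0}·X = 0.8907×1.09×0.344 = 0.334 mol·L⁻¹; Y_R = C_R/C_{A0} = 0.306.

0.306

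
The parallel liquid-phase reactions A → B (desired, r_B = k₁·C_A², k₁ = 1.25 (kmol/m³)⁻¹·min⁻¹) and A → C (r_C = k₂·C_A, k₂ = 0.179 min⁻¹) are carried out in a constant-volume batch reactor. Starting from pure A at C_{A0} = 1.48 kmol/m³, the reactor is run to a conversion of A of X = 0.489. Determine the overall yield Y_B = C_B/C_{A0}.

0.432

C_A = C_{A0}(1−X) = 0.7563 kmol/m³.
Along a PFR/batch, dC_C/dC_A = −r_C/(r_B+r_C) = −k₂/(k₂+k₁·C_A).
Integrating from C_{A0} to C_A: C_C = (0.179/1.25)·ln[(0.179+1.25·1.48)/(0.179+1.25·0.756)] = 0.1432·ln(2.029/1.124) = 0.08454 kmol/m³.
Then C_B = (C_{A0}−C_A) − C_C = 0.7237 − 0.08454 = 0.6392 kmol/m³.
Y_B = C_B/C_{A0} = 0.6392/1.48 = 0.432.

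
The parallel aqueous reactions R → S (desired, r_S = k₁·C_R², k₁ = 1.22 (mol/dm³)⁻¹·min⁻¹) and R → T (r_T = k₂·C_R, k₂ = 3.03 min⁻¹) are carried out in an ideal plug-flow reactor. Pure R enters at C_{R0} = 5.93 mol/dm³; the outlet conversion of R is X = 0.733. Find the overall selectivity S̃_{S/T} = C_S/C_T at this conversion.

C_R = C_{R0}(1−X) = 1.583 mol/dm³.
Along a PFR/batch, dC_T/dC_R = −r_T/(r_S+r_T) = −k₂/(k₂+k₁·C_R).
Integrating from C_{R0} to C_R: C_T = (3.03/1.22)·ln[(3.03+1.22·5.93)/(3.03+1.22·1.58)] = 2.484·ln(10.26/4.962) = 1.805 mol/dm³.
Then C_S = (C_{R0}−C_R) − C_T = 4.347 − 1.805 = 2.541 mol/dm³.
S̃_{S/T} = C_S/C_T = 2.541/1.805 = 1.41.

1.41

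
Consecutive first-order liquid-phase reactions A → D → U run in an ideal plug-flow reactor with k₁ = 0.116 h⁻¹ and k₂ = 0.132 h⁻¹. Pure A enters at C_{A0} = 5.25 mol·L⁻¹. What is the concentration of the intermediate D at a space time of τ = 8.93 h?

1.80 mol·L⁻¹

For first-order series with pure A initially, C_D(τ) = k₁C_{A0}/(k₂−k₁)·(e^(−k₁τ) − e^(−k₂τ)).
e^(−k₁τ) = e^(−0.116×8.93) = e^(−1.036) = 0.3549; e^(−k₂τ) = e^(−1.179) = 0.3077.
C_D = 0.116×5.25/(0.132−0.116) × (0.3549−0.3077) = 38.06×0.04725 = 1.799 mol·L⁻¹.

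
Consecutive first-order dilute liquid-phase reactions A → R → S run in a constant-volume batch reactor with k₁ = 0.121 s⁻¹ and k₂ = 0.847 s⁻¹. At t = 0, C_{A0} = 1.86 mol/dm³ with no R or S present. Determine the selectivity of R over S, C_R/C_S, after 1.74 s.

1.04

For first-order series with pure A initially, C_R(t) = k₁C_{A0}/(k₂−k₁)·(e^(−k₁t) − e^(−k₂t)).
e^(−k₁t) = e^(−0.121×1.74) = e^(−0.2105) = 0.8101; e^(−k₂t) = e^(−1.474) = 0.2291.
C_R = 0.121×1.86/(0.847−0.121) × (0.8101−0.2291) = 0.3100×0.5811 = 0.1801 mol/dm³.
C_A = C_{A0}e^(−k₁t) = 1.507 mol/dm³, so C_S = C_{A0}−C_A−C_R = 0.1730 mol/dm³; C_R/C_S = 1.04.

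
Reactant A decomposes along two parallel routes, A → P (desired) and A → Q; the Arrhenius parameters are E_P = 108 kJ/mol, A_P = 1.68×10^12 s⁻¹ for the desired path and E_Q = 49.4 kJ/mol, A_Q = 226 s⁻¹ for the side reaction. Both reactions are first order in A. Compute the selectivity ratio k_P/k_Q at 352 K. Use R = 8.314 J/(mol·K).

k_P/k_Q = (A_P/A_Q)·exp[−(E_P−E_Q)/(RT)] = (A_P/A_Q)·exp[(E_Q−E_P)/(RT)].
(E_Q−E_P)/(RT) = (49.4−108)×10³/(8.314×352) = -58600/2927 = -20.02.
k_P/k_Q = (1.68×10^12/226)·exp(-20.02) = 7.434×10^9 × 2.013×10^-9 = 15.0.
Since E_P > E_Q, raising the temperature improves selectivity toward P.

15.0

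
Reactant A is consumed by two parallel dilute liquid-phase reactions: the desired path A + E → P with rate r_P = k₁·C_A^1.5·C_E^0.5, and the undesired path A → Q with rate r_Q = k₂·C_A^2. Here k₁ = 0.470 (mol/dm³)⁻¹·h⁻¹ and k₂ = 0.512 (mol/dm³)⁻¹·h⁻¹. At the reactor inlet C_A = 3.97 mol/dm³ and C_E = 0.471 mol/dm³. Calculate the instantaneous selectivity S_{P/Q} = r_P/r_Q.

S_{P/Q} = r_P/r_Q = (k₁·C_A^1.5·C_E^0.5)/(k₂·C_A^2) = (k₁/k₂)·C_A^-0.5·C_E^0.5.
= (0.470×3.970^1.5×0.4710^0.5) / (0.512×3.970^2) = 2.551/8.070 = 0.316.
The undesired path is higher order in A, so low C_A (CSTR or dilute feed) favours P.

0.316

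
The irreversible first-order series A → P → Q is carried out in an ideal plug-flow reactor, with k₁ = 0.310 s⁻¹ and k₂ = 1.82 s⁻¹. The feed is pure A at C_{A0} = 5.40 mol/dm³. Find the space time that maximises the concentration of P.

Setting dC_P/dτ = 0 gives τ_opt = ln(k₂/k₁)/(k₂−k₁).
= ln(1.82/0.310)/(1.82−0.310) = ln(5.871)/1.510 = 1.770/1.510 = 1.17 s.

1.17 s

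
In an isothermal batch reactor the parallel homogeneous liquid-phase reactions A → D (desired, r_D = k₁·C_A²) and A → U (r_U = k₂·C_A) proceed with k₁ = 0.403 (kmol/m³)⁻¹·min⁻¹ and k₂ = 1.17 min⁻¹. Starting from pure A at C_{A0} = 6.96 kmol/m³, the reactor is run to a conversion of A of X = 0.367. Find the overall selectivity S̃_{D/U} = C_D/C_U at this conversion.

1.94

C_A = C_{A0}(1−X) = 4.406 kmol/m³.
Along a PFR/batch, dC_U/dC_A = −r_U/(r_D+r_U) = −k₂/(k₂+k₁·C_A).
Integrating from C_{A0} to C_A: C_U = (1.17/0.403)·ln[(1.17+0.403·6.96)/(1.17+0.403·4.41)] = 2.903·ln(3.975/2.945) = 0.8702 kmol/m³.
Then C_D = (C_{A0}−C_A) − C_U = 2.554 − 0.8702 = 1.684 kmol/m³.
S̃_{D/U} = C_D/C_U = 1.684/0.8702 = 1.94.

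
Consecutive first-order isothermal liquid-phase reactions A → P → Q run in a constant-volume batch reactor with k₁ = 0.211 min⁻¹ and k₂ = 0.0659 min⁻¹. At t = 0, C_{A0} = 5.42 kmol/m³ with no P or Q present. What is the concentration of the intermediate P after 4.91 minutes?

2.91 kmol/m³

Solving the coupled first-order balances gives C_P(t) = [k₁/(k₂−k₁)]·C_{A0}·(e^(−k₁t) − e^(−k₂t)).
e^(−k₁t) = e^(−0.211×4.91) = e^(−1.036) = 0.3549; e^(−k₂t) = e^(−0.3236) = 0.7236.
C_P = 0.211×5.42/(0.0659−0.211) × (0.3549−0.7236) = (-7.882)×(-0.3687) = 2.906 kmol/m³.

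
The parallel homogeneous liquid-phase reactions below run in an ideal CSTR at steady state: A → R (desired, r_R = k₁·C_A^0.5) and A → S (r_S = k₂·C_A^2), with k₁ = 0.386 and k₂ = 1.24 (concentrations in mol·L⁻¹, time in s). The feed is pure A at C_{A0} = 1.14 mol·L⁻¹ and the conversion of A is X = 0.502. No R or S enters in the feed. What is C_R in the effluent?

0.241 mol·L⁻¹

Exit C_A = C_{A0}(1−X) = 1.14×0.498 = 0.5677 mol·L⁻¹.
In a CSTR the entire volume is at exit conditions, so r_R = 0.386×0.5677^0.5 = 0.2908 and r_S = 1.24×0.5677^2 = 0.3997.
Fraction of consumed A going to R: r_R/(r_R+r_S) = 0.4212.
C_R = 0.4212·C_{A0}·X = 0.4212×1.14×0.502 = 0.241 mol·L⁻¹.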